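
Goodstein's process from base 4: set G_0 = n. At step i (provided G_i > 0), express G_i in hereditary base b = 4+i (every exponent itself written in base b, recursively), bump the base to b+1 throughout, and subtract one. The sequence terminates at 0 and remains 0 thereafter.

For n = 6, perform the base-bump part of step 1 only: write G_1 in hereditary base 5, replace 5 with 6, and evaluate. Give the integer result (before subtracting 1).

7

G_0=6  [base 4] 4 + 2  →[4↦5]→  5 + 2 = 7  −1 ⇒ G_1=6
G_1=6  [base 5] 5 + 1  →[5↦6]→  6 + 1 = 7  −1 ⇒ G_2=6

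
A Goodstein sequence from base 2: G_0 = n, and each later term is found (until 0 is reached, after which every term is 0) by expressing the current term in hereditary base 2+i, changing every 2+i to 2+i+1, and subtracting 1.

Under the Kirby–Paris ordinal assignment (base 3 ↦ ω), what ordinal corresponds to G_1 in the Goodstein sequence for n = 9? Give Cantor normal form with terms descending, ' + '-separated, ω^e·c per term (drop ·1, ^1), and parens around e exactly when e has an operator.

ω^(ω + 1)

G_0=9  [base 2] 2^(2 + 1) + 1  →[2↦3]→  3^(3 + 1) + 1 = 82  −1 ⇒ G_1=81
G_1=81  [base 3] 3^(3 + 1)  →[3↦4]→  4^(4 + 1) = 1024  −1 ⇒ G_2=1023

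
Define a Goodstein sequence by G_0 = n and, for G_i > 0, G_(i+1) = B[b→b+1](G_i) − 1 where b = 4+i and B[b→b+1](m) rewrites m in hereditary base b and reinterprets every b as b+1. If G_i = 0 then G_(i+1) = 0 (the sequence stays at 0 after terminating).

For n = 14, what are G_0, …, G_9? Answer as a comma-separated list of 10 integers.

14, 16, 18, 20, 21, 22, 23, 24, 25, 26

G_0=14  [base 4] 3·4 + 2  →[4↦5]→  3·5 + 2 = 17  −1 ⇒ G_1=16
G_1=16  [base 5] 3·5 + 1  →[5↦6]→  3·6 + 1 = 19  −1 ⇒ G_2=18
G_2=18  [base 6] 3·6  →[6↦7]→  3·7 = 21  −1 ⇒ G_3=20
G_3=20  [base 7] 2·7 + 6  →[7↦8]→  2·8 + 6 = 22  −1 ⇒ G_4=21
G_4=21  [base 8] 2·8 + 5  →[8↦9]→  2·9 + 5 = 23  −1 ⇒ G_5=22
G_5=22  [base 9] 2·9 + 4  →[9↦10]→  2·10 + 4 = 24  −1 ⇒ G_6=23
G_6=23  [base 10] 2·10 + 3  →[10↦11]→  2·11 + 3 = 25  −1 ⇒ G_7=24
G_7=24  [base 11] 2·11 + 2  →[11↦12]→  2·12 + 2 = 26  −1 ⇒ G_8=25
G_8=25  [base 12] 2·12 + 1  →[12↦13]→  2·13 + 1 = 27  −1 ⇒ G_9=26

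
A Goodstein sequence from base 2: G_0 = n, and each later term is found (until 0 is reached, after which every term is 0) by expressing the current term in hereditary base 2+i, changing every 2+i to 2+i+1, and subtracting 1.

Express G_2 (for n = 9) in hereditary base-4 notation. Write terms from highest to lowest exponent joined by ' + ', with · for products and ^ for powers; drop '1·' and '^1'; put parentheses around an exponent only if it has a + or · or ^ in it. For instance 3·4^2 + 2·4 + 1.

step 0: 9 = 2^(2 + 1) + 1; sub 3 for 2: 3^(3 + 1) + 1; = 82; G_1 = 82−1 = 81
step 1: 81 = 3^(3 + 1); sub 4 for 3: 4^(4 + 1); = 1024; G_2 = 1024−1 = 1023
step 2: 1023 = 3·4^4 + 3·4^3 + 3·4^2 + 3·4 + 3; sub 5 for 4: 3·5^5 + 3·5^3 + 3·5^2 + 3·5 + 3; = 9843; G_3 = 9843−1 = 9842

3·4^4 + 3·4^3 + 3·4^2 + 3·4 + 3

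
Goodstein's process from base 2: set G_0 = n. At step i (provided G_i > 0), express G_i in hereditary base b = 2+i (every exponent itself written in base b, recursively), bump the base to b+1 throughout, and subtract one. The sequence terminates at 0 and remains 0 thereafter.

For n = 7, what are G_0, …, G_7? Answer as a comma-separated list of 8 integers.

7, 30, 259, 3127, 46657, 823543, 16777215, 37665879

base 2: 7 = 2^2 + 2 + 1; at 3: 3^3 + 3 + 1 = 31; next = 30
base 3: 30 = 3^3 + 3; at 4: 4^4 + 4 = 260; next = 259
base 4: 259 = 4^4 + 3; at 5: 5^5 + 3 = 3128; next = 3127
base 5: 3127 = 5^5 + 2; at 6: 6^6 + 2 = 46658; next = 46657
base 6: 46657 = 6^6 + 1; at 7: 7^7 + 1 = 823544; next = 823543
base 7: 823543 = 7^7; at 8: 8^8 = 16777216; next = 16777215
base 8: 16777215 = 7·8^7 + 7·8^6 + 7·8^5 + 7·8^4 + 7·8^3 + 7·8^2 + 7·8 + 7; at 9: 7·9^7 + 7·9^6 + 7·9^5 + 7·9^4 + 7·9^3 + 7·9^2 + 7·9 + 7 = 37665880; next = 37665879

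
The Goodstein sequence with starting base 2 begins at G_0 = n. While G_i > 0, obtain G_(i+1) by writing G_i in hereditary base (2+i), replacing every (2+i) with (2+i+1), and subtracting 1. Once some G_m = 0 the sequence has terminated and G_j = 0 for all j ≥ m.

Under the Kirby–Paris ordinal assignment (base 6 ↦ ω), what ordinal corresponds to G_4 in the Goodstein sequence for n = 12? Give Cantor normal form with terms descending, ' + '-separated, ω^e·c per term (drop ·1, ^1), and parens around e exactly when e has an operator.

ω^(ω + 1) + ω^2·2 + ω + 5

G_0 = 12. HB_2(12) = 2^(2 + 1) + 2^2. Bump = 108. G_1 = 107.
G_1 = 107. HB_3(107) = 3^(3 + 1) + 2·3^2 + 2·3 + 2. Bump = 1066. G_2 = 1065.
G_2 = 1065. HB_4(1065) = 4^(4 + 1) + 2·4^2 + 2·4 + 1. Bump = 15686. G_3 = 15685.
G_3 = 15685. HB_5(15685) = 5^(5 + 1) + 2·5^2 + 2·5. Bump = 280020. G_4 = 280019.
G_4 = 280019. HB_6(280019) = 6^(6 + 1) + 2·6^2 + 6 + 5. Bump = 5764911. G_5 = 5764910.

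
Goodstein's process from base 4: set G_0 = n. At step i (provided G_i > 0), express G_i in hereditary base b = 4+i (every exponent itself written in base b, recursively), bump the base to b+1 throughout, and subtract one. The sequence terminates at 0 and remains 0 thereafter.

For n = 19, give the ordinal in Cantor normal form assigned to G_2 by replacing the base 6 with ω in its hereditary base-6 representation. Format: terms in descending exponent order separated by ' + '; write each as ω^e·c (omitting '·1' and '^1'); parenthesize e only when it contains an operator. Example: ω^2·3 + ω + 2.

ω^2 + 1

i=0: 19 = 4^2 + 3 (b=4); 4→5: 5^2 + 3 = 28; 28−1 = 27
i=1: 27 = 5^2 + 2 (b=5); 5→6: 6^2 + 2 = 38; 38−1 = 37
i=2: 37 = 6^2 + 1 (b=6); 6→7: 7^2 + 1 = 50; 50−1 = 49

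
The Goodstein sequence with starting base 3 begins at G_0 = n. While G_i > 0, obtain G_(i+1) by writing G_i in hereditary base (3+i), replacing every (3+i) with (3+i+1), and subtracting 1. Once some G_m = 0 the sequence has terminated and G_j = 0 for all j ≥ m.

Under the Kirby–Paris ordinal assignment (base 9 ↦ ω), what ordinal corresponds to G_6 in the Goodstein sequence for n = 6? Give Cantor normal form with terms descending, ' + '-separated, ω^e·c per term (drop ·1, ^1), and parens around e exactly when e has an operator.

6

i=0: 6 = 2·3 (b=3); 3→4: 2·4 = 8; 8−1 = 7
i=1: 7 = 4 + 3 (b=4); 4→5: 5 + 3 = 8; 8−1 = 7
i=2: 7 = 5 + 2 (b=5); 5→6: 6 + 2 = 8; 8−1 = 7
i=3: 7 = 6 + 1 (b=6); 6→7: 7 + 1 = 8; 8−1 = 7
i=4: 7 = 7 (b=7); 7→8: 8 = 8; 8−1 = 7
i=5: 7 = 7 (b=8); 8→9: 7 = 7; 7−1 = 6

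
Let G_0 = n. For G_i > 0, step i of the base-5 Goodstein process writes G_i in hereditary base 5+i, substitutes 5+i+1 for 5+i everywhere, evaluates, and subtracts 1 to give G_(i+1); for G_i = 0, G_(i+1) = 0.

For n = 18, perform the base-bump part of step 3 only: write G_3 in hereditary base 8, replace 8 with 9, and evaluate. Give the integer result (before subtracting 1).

G_0 = 18. HB_5(18) = 3·5 + 3. Bump = 21. G_1 = 20.
G_1 = 20. HB_6(20) = 3·6 + 2. Bump = 23. G_2 = 22.
G_2 = 22. HB_7(22) = 3·7 + 1. Bump = 25. G_3 = 24.
G_3 = 24. HB_8(24) = 3·8. Bump = 27. G_4 = 26.

27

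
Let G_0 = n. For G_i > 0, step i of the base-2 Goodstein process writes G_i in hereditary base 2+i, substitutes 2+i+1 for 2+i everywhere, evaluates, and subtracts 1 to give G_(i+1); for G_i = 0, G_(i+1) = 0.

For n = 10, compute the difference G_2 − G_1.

base 2: 10 = 2^(2 + 1) + 2; at 3: 3^(3 + 1) + 3 = 84; next = 83
base 3: 83 = 3^(3 + 1) + 2; at 4: 4^(4 + 1) + 2 = 1026; next = 1025

942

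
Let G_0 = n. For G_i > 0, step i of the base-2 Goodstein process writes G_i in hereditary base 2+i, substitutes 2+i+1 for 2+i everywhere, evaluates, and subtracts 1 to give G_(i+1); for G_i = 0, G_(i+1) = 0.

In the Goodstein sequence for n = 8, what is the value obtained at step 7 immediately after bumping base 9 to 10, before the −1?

[0] 8 ≡ 2^(2 + 1) (base 2). Lift 3: 81. −1: 80.
[1] 80 ≡ 2·3^3 + 2·3^2 + 2·3 + 2 (base 3). Lift 4: 554. −1: 553.
[2] 553 ≡ 2·4^4 + 2·4^2 + 2·4 + 1 (base 4). Lift 5: 6311. −1: 6310.
[3] 6310 ≡ 2·5^5 + 2·5^2 + 2·5 (base 5). Lift 6: 93396. −1: 93395.
[4] 93395 ≡ 2·6^6 + 2·6^2 + 6 + 5 (base 6). Lift 7: 1647196. −1: 1647195.
[5] 1647195 ≡ 2·7^7 + 2·7^2 + 7 + 4 (base 7). Lift 8: 33554572. −1: 33554571.
[6] 33554571 ≡ 2·8^8 + 2·8^2 + 8 + 3 (base 8). Lift 9: 774841152. −1: 774841151.
[7] 774841151 ≡ 2·9^9 + 2·9^2 + 9 + 2 (base 9). Lift 10: 20000000212. −1: 20000000211.

20000000212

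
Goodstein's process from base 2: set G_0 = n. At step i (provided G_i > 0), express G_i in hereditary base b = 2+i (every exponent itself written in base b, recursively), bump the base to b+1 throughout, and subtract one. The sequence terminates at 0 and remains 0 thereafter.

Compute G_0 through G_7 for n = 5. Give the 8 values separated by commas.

[0] 5 ≡ 2^2 + 1 (base 2). Lift 3: 28. −1: 27.
[1] 27 ≡ 3^3 (base 3). Lift 4: 256. −1: 255.
[2] 255 ≡ 3·4^3 + 3·4^2 + 3·4 + 3 (base 4). Lift 5: 468. −1: 467.
[3] 467 ≡ 3·5^3 + 3·5^2 + 3·5 + 2 (base 5). Lift 6: 776. −1: 775.
[4] 775 ≡ 3·6^3 + 3·6^2 + 3·6 + 1 (base 6). Lift 7: 1198. −1: 1197.
[5] 1197 ≡ 3·7^3 + 3·7^2 + 3·7 (base 7). Lift 8: 1752. −1: 1751.
[6] 1751 ≡ 3·8^3 + 3·8^2 + 2·8 + 7 (base 8). Lift 9: 2455. −1: 2454.

5, 27, 255, 467, 775, 1197, 1751, 2454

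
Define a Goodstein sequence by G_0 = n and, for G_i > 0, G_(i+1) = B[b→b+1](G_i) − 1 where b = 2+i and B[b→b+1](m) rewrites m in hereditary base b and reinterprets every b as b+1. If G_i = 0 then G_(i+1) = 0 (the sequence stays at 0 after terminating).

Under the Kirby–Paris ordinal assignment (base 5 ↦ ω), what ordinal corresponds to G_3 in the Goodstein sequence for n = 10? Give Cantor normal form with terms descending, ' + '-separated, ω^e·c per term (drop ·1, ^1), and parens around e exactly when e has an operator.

ω^(ω + 1)

base 2: 10 = 2^(2 + 1) + 2; at 3: 3^(3 + 1) + 3 = 84; next = 83
base 3: 83 = 3^(3 + 1) + 2; at 4: 4^(4 + 1) + 2 = 1026; next = 1025
base 4: 1025 = 4^(4 + 1) + 1; at 5: 5^(5 + 1) + 1 = 15626; next = 15625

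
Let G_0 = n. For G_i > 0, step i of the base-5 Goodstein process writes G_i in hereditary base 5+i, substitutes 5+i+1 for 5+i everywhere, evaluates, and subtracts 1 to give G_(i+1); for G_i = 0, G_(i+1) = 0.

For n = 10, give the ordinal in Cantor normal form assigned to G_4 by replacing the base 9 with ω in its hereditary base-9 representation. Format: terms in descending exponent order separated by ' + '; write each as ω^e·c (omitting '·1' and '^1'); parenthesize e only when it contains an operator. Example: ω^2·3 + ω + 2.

step 0: 10 = 2·5; sub 6 for 5: 2·6; = 12; G_1 = 12−1 = 11
step 1: 11 = 6 + 5; sub 7 for 6: 7 + 5; = 12; G_2 = 12−1 = 11
step 2: 11 = 7 + 4; sub 8 for 7: 8 + 4; = 12; G_3 = 12−1 = 11
step 3: 11 = 8 + 3; sub 9 for 8: 9 + 3; = 12; G_4 = 12−1 = 11
step 4: 11 = 9 + 2; sub 10 for 9: 10 + 2; = 12; G_5 = 12−1 = 11

ω + 2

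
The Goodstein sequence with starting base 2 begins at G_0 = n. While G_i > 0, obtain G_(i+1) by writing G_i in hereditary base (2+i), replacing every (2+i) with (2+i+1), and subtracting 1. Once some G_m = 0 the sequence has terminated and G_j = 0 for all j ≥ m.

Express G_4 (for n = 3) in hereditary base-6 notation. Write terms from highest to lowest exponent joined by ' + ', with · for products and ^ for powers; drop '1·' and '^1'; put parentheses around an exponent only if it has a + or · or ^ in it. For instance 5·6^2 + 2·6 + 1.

i=0: 3 = 2 + 1 (b=2); 2→3: 3 + 1 = 4; 4−1 = 3
i=1: 3 = 3 (b=3); 3→4: 4 = 4; 4−1 = 3
i=2: 3 = 3 (b=4); 4→5: 3 = 3; 3−1 = 2
i=3: 2 = 2 (b=5); 5→6: 2 = 2; 2−1 = 1
i=4: 1 = 1 (b=6); 6→7: 1 = 1; 1−1 = 0

1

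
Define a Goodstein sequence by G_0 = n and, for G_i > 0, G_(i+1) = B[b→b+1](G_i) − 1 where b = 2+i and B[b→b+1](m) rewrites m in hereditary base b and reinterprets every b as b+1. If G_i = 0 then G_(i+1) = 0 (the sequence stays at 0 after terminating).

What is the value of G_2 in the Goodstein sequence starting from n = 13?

(0) 13|_2 = 2^(2 + 1) + 2^2 + 1 ↦ 3^(3 + 1) + 3^3 + 1|_3 = 109 ⇒ 108
(1) 108|_3 = 3^(3 + 1) + 3^3 ↦ 4^(4 + 1) + 4^4|_4 = 1280 ⇒ 1279
(2) 1279|_4 = 4^(4 + 1) + 3·4^3 + 3·4^2 + 3·4 + 3 ↦ 5^(5 + 1) + 3·5^3 + 3·5^2 + 3·5 + 3|_5 = 16093 ⇒ 16092

1279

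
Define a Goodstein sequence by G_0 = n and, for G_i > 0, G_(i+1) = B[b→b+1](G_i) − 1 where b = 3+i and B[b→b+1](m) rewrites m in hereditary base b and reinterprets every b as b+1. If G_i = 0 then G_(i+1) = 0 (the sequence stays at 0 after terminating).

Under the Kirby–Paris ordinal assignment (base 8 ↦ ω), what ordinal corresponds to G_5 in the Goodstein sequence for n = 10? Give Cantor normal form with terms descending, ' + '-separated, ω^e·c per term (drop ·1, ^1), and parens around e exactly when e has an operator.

10 —HB3→ 3^2 + 1 —bump→ 4^2 + 1 = 17 —(−1)→ 16
16 —HB4→ 4^2 —bump→ 5^2 = 25 —(−1)→ 24
24 —HB5→ 4·5 + 4 —bump→ 4·6 + 4 = 28 —(−1)→ 27
27 —HB6→ 4·6 + 3 —bump→ 4·7 + 3 = 31 —(−1)→ 30
30 —HB7→ 4·7 + 2 —bump→ 4·8 + 2 = 34 —(−1)→ 33
33 —HB8→ 4·8 + 1 —bump→ 4·9 + 1 = 37 —(−1)→ 36

ω·4 + 1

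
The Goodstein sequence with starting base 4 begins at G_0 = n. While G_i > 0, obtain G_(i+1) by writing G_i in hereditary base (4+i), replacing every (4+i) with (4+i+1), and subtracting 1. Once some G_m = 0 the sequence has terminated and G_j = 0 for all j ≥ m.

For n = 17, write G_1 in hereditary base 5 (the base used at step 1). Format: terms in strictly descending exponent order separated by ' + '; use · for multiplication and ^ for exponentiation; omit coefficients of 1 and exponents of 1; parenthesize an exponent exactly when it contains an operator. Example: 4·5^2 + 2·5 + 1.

G_0=17  [base 4] 4^2 + 1  →[4↦5]→  5^2 + 1 = 26  −1 ⇒ G_1=25
G_1=25  [base 5] 5^2  →[5↦6]→  6^2 = 36  −1 ⇒ G_2=35

5^2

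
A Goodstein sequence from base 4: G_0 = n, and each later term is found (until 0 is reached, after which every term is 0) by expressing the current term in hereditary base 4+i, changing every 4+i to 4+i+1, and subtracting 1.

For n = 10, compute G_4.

G_0=10  [base 4] 2·4 + 2  →[4↦5]→  2·5 + 2 = 12  −1 ⇒ G_1=11
G_1=11  [base 5] 2·5 + 1  →[5↦6]→  2·6 + 1 = 13  −1 ⇒ G_2=12
G_2=12  [base 6] 2·6  →[6↦7]→  2·7 = 14  −1 ⇒ G_3=13
G_3=13  [base 7] 7 + 6  →[7↦8]→  8 + 6 = 14  −1 ⇒ G_4=13
G_4=13  [base 8] 8 + 5  →[8↦9]→  9 + 5 = 14  −1 ⇒ G_5=13

13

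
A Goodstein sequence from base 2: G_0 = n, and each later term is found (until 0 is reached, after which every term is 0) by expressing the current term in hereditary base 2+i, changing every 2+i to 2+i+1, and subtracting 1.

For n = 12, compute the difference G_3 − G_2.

base 2: 12 = 2^(2 + 1) + 2^2; at 3: 3^(3 + 1) + 3^3 = 108; next = 107
base 3: 107 = 3^(3 + 1) + 2·3^2 + 2·3 + 2; at 4: 4^(4 + 1) + 2·4^2 + 2·4 + 2 = 1066; next = 1065
base 4: 1065 = 4^(4 + 1) + 2·4^2 + 2·4 + 1; at 5: 5^(5 + 1) + 2·5^2 + 2·5 + 1 = 15686; next = 15685

14620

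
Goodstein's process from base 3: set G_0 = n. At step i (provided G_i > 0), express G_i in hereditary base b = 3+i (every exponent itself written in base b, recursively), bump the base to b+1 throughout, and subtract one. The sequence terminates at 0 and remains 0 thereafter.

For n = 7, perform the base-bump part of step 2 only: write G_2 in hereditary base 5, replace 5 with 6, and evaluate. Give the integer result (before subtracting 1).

10

i=0: 7 = 2·3 + 1 (b=3); 3→4: 2·4 + 1 = 9; 9−1 = 8
i=1: 8 = 2·4 (b=4); 4→5: 2·5 = 10; 10−1 = 9
i=2: 9 = 5 + 4 (b=5); 5→6: 6 + 4 = 10; 10−1 = 9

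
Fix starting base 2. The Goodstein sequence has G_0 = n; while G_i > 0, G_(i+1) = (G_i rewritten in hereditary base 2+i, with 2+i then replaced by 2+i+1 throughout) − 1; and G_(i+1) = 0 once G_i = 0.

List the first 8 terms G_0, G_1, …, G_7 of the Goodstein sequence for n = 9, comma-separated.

G_0 = 9. HB_2(9) = 2^(2 + 1) + 1. Bump = 82. G_1 = 81.
G_1 = 81. HB_3(81) = 3^(3 + 1). Bump = 1024. G_2 = 1023.
G_2 = 1023. HB_4(1023) = 3·4^4 + 3·4^3 + 3·4^2 + 3·4 + 3. Bump = 9843. G_3 = 9842.
G_3 = 9842. HB_5(9842) = 3·5^5 + 3·5^3 + 3·5^2 + 3·5 + 2. Bump = 140744. G_4 = 140743.
G_4 = 140743. HB_6(140743) = 3·6^6 + 3·6^3 + 3·6^2 + 3·6 + 1. Bump = 2471827. G_5 = 2471826.
G_5 = 2471826. HB_7(2471826) = 3·7^7 + 3·7^3 + 3·7^2 + 3·7. Bump = 50333400. G_6 = 50333399.
G_6 = 50333399. HB_8(50333399) = 3·8^8 + 3·8^3 + 3·8^2 + 2·8 + 7. Bump = 1162263922. G_7 = 1162263921.

9, 81, 1023, 9842, 140743, 2471826, 50333399, 1162263921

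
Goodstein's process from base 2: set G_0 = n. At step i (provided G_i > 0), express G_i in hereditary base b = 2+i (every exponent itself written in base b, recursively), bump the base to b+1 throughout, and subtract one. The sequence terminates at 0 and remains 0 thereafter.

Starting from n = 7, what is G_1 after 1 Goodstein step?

30

base 2: 7 = 2^2 + 2 + 1; at 3: 3^3 + 3 + 1 = 31; next = 30
base 3: 30 = 3^3 + 3; at 4: 4^4 + 4 = 260; next = 259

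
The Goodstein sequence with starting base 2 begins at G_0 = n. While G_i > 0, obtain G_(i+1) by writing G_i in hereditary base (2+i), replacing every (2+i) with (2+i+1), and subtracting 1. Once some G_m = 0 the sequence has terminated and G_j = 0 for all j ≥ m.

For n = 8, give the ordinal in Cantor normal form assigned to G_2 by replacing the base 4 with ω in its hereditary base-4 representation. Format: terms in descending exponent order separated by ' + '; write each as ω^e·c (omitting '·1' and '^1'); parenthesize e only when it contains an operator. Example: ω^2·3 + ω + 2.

(0) 8|_2 = 2^(2 + 1) ↦ 3^(3 + 1)|_3 = 81 ⇒ 80
(1) 80|_3 = 2·3^3 + 2·3^2 + 2·3 + 2 ↦ 2·4^4 + 2·4^2 + 2·4 + 2|_4 = 554 ⇒ 553

ω^ω·2 + ω^2·2 + ω·2 + 1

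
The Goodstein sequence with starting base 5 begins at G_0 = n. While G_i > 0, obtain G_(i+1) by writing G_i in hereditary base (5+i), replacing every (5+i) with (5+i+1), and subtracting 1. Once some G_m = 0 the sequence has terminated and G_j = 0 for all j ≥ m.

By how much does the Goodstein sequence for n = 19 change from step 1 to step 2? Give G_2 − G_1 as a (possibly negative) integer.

base 5: 19 = 3·5 + 4; at 6: 3·6 + 4 = 22; next = 21
base 6: 21 = 3·6 + 3; at 7: 3·7 + 3 = 24; next = 23

2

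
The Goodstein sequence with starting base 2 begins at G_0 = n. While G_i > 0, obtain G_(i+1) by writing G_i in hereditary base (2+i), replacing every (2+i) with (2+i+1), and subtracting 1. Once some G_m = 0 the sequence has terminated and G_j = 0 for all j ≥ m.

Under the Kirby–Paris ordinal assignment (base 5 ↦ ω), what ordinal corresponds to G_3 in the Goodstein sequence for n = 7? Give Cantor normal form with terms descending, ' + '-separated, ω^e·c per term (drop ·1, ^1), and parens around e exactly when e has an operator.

[0] 7 ≡ 2^2 + 2 + 1 (base 2). Lift 3: 31. −1: 30.
[1] 30 ≡ 3^3 + 3 (base 3). Lift 4: 260. −1: 259.
[2] 259 ≡ 4^4 + 3 (base 4). Lift 5: 3128. −1: 3127.

ω^ω + 2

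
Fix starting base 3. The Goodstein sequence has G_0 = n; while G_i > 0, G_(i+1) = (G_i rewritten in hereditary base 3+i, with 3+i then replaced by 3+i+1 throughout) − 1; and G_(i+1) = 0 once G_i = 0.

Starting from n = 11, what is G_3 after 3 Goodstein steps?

35

11 —HB3→ 3^2 + 2 —bump→ 4^2 + 2 = 18 —(−1)→ 17
17 —HB4→ 4^2 + 1 —bump→ 5^2 + 1 = 26 —(−1)→ 25
25 —HB5→ 5^2 —bump→ 6^2 = 36 —(−1)→ 35
35 —HB6→ 5·6 + 5 —bump→ 5·7 + 5 = 40 —(−1)→ 39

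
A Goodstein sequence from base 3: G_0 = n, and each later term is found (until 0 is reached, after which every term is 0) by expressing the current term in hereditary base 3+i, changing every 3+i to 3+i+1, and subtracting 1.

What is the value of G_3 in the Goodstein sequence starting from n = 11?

G_0=11  [base 3] 3^2 + 2  →[3↦4]→  4^2 + 2 = 18  −1 ⇒ G_1=17
G_1=17  [base 4] 4^2 + 1  →[4↦5]→  5^2 + 1 = 26  −1 ⇒ G_2=25
G_2=25  [base 5] 5^2  →[5↦6]→  6^2 = 36  −1 ⇒ G_3=35
G_3=35  [base 6] 5·6 + 5  →[6↦7]→  5·7 + 5 = 40  −1 ⇒ G_4=39

35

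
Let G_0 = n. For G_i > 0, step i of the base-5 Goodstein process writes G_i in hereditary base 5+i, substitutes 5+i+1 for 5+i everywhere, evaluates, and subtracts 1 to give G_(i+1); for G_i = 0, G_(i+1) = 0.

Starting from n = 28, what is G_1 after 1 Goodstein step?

38

G_0 = 28. HB_5(28) = 5^2 + 3. Bump = 39. G_1 = 38.
G_1 = 38. HB_6(38) = 6^2 + 2. Bump = 51. G_2 = 50.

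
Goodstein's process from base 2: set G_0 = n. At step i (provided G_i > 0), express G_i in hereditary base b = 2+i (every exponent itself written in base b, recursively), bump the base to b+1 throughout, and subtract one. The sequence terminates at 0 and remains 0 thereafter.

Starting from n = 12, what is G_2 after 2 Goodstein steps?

i=0: 12 = 2^(2 + 1) + 2^2 (b=2); 2→3: 3^(3 + 1) + 3^3 = 108; 108−1 = 107
i=1: 107 = 3^(3 + 1) + 2·3^2 + 2·3 + 2 (b=3); 3→4: 4^(4 + 1) + 2·4^2 + 2·4 + 2 = 1066; 1066−1 = 1065
i=2: 1065 = 4^(4 + 1) + 2·4^2 + 2·4 + 1 (b=4); 4→5: 5^(5 + 1) + 2·5^2 + 2·5 + 1 = 15686; 15686−1 = 15685

1065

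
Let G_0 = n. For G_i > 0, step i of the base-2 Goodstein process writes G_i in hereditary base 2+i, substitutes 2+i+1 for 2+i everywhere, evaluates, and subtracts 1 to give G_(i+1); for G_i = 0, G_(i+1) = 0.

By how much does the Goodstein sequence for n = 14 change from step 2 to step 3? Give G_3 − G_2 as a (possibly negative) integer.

17469

G_0 = 14. HB_2(14) = 2^(2 + 1) + 2^2 + 2. Bump = 111. G_1 = 110.
G_1 = 110. HB_3(110) = 3^(3 + 1) + 3^3 + 2. Bump = 1282. G_2 = 1281.
G_2 = 1281. HB_4(1281) = 4^(4 + 1) + 4^4 + 1. Bump = 18751. G_3 = 18750.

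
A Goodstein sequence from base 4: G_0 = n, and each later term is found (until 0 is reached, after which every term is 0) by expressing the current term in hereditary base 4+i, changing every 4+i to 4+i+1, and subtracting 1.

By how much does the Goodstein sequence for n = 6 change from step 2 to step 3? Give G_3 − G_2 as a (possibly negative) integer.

G_0=6  [base 4] 4 + 2  →[4↦5]→  5 + 2 = 7  −1 ⇒ G_1=6
G_1=6  [base 5] 5 + 1  →[5↦6]→  6 + 1 = 7  −1 ⇒ G_2=6
G_2=6  [base 6] 6  →[6↦7]→  7 = 7  −1 ⇒ G_3=6

0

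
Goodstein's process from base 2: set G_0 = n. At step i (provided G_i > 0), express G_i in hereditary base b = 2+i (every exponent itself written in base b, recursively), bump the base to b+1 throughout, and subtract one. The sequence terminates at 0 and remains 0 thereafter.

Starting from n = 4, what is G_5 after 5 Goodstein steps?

i=0: 4 = 2^2 (b=2); 2→3: 3^3 = 27; 27−1 = 26
i=1: 26 = 2·3^2 + 2·3 + 2 (b=3); 3→4: 2·4^2 + 2·4 + 2 = 42; 42−1 = 41
i=2: 41 = 2·4^2 + 2·4 + 1 (b=4); 4→5: 2·5^2 + 2·5 + 1 = 61; 61−1 = 60
i=3: 60 = 2·5^2 + 2·5 (b=5); 5→6: 2·6^2 + 2·6 = 84; 84−1 = 83
i=4: 83 = 2·6^2 + 6 + 5 (b=6); 6→7: 2·7^2 + 7 + 5 = 110; 110−1 = 109
i=5: 109 = 2·7^2 + 7 + 4 (b=7); 7→8: 2·8^2 + 8 + 4 = 140; 140−1 = 139

109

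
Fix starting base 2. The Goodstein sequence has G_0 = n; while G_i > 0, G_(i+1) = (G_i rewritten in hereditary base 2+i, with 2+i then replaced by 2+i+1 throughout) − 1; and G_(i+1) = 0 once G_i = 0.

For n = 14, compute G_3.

G_0 = 14. HB_2(14) = 2^(2 + 1) + 2^2 + 2. Bump = 111. G_1 = 110.
G_1 = 110. HB_3(110) = 3^(3 + 1) + 3^3 + 2. Bump = 1282. G_2 = 1281.
G_2 = 1281. HB_4(1281) = 4^(4 + 1) + 4^4 + 1. Bump = 18751. G_3 = 18750.
G_3 = 18750. HB_5(18750) = 5^(5 + 1) + 5^5. Bump = 326592. G_4 = 326591.

18750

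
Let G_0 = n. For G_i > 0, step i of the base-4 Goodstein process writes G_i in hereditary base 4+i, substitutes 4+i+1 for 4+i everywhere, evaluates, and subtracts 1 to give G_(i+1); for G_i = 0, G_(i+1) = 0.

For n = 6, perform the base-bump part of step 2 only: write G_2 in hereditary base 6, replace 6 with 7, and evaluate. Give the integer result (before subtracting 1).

G_0=6  [base 4] 4 + 2  →[4↦5]→  5 + 2 = 7  −1 ⇒ G_1=6
G_1=6  [base 5] 5 + 1  →[5↦6]→  6 + 1 = 7  −1 ⇒ G_2=6

7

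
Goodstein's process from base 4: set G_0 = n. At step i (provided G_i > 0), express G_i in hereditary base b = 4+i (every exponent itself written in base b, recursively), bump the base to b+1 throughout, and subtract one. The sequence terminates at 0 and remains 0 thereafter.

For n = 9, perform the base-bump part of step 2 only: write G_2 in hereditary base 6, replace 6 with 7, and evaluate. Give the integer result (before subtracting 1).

12

base 4: 9 = 2·4 + 1; at 5: 2·5 + 1 = 11; next = 10
base 5: 10 = 2·5; at 6: 2·6 = 12; next = 11
base 6: 11 = 6 + 5; at 7: 7 + 5 = 12; next = 11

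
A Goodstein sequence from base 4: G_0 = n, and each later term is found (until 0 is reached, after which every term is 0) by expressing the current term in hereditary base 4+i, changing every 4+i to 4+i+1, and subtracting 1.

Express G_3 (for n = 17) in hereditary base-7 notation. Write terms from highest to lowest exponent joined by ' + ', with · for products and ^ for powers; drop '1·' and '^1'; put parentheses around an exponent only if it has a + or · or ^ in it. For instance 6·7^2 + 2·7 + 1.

G_0 = 17. HB_4(17) = 4^2 + 1. Bump = 26. G_1 = 25.
G_1 = 25. HB_5(25) = 5^2. Bump = 36. G_2 = 35.
G_2 = 35. HB_6(35) = 5·6 + 5. Bump = 40. G_3 = 39.
G_3 = 39. HB_7(39) = 5·7 + 4. Bump = 44. G_4 = 43.

5·7 + 4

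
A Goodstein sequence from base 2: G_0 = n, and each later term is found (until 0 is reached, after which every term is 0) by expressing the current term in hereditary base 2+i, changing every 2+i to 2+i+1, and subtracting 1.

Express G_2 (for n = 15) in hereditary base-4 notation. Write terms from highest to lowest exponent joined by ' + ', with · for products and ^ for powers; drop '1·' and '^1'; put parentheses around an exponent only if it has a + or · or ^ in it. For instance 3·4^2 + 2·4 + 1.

step 0: 15 = 2^(2 + 1) + 2^2 + 2 + 1; sub 3 for 2: 3^(3 + 1) + 3^3 + 3 + 1; = 112; G_1 = 112−1 = 111
step 1: 111 = 3^(3 + 1) + 3^3 + 3; sub 4 for 3: 4^(4 + 1) + 4^4 + 4; = 1284; G_2 = 1284−1 = 1283
step 2: 1283 = 4^(4 + 1) + 4^4 + 3; sub 5 for 4: 5^(5 + 1) + 5^5 + 3; = 18753; G_3 = 18753−1 = 18752

4^(4 + 1) + 4^4 + 3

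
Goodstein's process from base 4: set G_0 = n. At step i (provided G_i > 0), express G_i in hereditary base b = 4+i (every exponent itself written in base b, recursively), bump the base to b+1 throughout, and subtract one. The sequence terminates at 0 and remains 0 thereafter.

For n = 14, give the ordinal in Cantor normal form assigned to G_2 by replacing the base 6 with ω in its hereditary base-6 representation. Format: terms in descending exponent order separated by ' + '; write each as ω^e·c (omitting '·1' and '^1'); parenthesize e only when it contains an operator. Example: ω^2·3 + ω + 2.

ω·3

step 0: 14 = 3·4 + 2; sub 5 for 4: 3·5 + 2; = 17; G_1 = 17−1 = 16
step 1: 16 = 3·5 + 1; sub 6 for 5: 3·6 + 1; = 19; G_2 = 19−1 = 18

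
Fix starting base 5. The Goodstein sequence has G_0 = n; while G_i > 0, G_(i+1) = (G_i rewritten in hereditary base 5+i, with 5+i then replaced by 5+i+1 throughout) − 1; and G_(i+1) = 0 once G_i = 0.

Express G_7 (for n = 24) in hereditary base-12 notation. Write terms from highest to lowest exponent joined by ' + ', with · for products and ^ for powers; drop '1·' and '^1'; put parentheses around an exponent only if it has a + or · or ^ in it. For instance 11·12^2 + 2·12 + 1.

3·12 + 7

(0) 24|_5 = 4·5 + 4 ↦ 4·6 + 4|_6 = 28 ⇒ 27
(1) 27|_6 = 4·6 + 3 ↦ 4·7 + 3|_7 = 31 ⇒ 30
(2) 30|_7 = 4·7 + 2 ↦ 4·8 + 2|_8 = 34 ⇒ 33
(3) 33|_8 = 4·8 + 1 ↦ 4·9 + 1|_9 = 37 ⇒ 36
(4) 36|_9 = 4·9 ↦ 4·10|_10 = 40 ⇒ 39
(5) 39|_10 = 3·10 + 9 ↦ 3·11 + 9|_11 = 42 ⇒ 41
(6) 41|_11 = 3·11 + 8 ↦ 3·12 + 8|_12 = 44 ⇒ 43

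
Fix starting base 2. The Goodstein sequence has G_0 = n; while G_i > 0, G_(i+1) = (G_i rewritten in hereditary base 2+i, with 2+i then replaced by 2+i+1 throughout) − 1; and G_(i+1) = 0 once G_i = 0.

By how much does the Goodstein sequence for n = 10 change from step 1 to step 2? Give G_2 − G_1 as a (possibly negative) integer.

942

step 0: 10 = 2^(2 + 1) + 2; sub 3 for 2: 3^(3 + 1) + 3; = 84; G_1 = 84−1 = 83
step 1: 83 = 3^(3 + 1) + 2; sub 4 for 3: 4^(4 + 1) + 2; = 1026; G_2 = 1026−1 = 1025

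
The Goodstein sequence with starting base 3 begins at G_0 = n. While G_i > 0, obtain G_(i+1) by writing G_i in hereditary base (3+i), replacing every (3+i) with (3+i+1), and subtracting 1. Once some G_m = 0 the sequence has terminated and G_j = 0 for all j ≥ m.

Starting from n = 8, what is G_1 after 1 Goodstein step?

(0) 8|_3 = 2·3 + 2 ↦ 2·4 + 2|_4 = 10 ⇒ 9
(1) 9|_4 = 2·4 + 1 ↦ 2·5 + 1|_5 = 11 ⇒ 10

9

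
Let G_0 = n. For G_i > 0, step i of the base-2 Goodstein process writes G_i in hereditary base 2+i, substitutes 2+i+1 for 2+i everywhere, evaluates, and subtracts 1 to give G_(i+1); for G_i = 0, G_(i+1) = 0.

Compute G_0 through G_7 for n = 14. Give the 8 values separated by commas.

step 0: 14 = 2^(2 + 1) + 2^2 + 2; sub 3 for 2: 3^(3 + 1) + 3^3 + 3; = 111; G_1 = 111−1 = 110
step 1: 110 = 3^(3 + 1) + 3^3 + 2; sub 4 for 3: 4^(4 + 1) + 4^4 + 2; = 1282; G_2 = 1282−1 = 1281
step 2: 1281 = 4^(4 + 1) + 4^4 + 1; sub 5 for 4: 5^(5 + 1) + 5^5 + 1; = 18751; G_3 = 18751−1 = 18750
step 3: 18750 = 5^(5 + 1) + 5^5; sub 6 for 5: 6^(6 + 1) + 6^6; = 326592; G_4 = 326592−1 = 326591
step 4: 326591 = 6^(6 + 1) + 5·6^5 + 5·6^4 + 5·6^3 + 5·6^2 + 5·6 + 5; sub 7 for 6: 7^(7 + 1) + 5·7^5 + 5·7^4 + 5·7^3 + 5·7^2 + 5·7 + 5; = 5862841; G_5 = 5862841−1 = 5862840
step 5: 5862840 = 7^(7 + 1) + 5·7^5 + 5·7^4 + 5·7^3 + 5·7^2 + 5·7 + 4; sub 8 for 7: 8^(8 + 1) + 5·8^5 + 5·8^4 + 5·8^3 + 5·8^2 + 5·8 + 4; = 134404972; G_6 = 134404972−1 = 134404971
step 6: 134404971 = 8^(8 + 1) + 5·8^5 + 5·8^4 + 5·8^3 + 5·8^2 + 5·8 + 3; sub 9 for 8: 9^(9 + 1) + 5·9^5 + 5·9^4 + 5·9^3 + 5·9^2 + 5·9 + 3; = 3487116549; G_7 = 3487116549−1 = 3487116548

14, 110, 1281, 18750, 326591, 5862840, 134404971, 3487116548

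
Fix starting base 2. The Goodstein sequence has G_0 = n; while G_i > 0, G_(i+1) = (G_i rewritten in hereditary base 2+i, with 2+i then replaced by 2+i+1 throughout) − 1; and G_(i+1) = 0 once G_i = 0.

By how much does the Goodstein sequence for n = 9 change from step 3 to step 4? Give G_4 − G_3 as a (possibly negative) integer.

130901

step 0: 9 = 2^(2 + 1) + 1; sub 3 for 2: 3^(3 + 1) + 1; = 82; G_1 = 82−1 = 81
step 1: 81 = 3^(3 + 1); sub 4 for 3: 4^(4 + 1); = 1024; G_2 = 1024−1 = 1023
step 2: 1023 = 3·4^4 + 3·4^3 + 3·4^2 + 3·4 + 3; sub 5 for 4: 3·5^5 + 3·5^3 + 3·5^2 + 3·5 + 3; = 9843; G_3 = 9843−1 = 9842
step 3: 9842 = 3·5^5 + 3·5^3 + 3·5^2 + 3·5 + 2; sub 6 for 5: 3·6^6 + 3·6^3 + 3·6^2 + 3·6 + 2; = 140744; G_4 = 140744−1 = 140743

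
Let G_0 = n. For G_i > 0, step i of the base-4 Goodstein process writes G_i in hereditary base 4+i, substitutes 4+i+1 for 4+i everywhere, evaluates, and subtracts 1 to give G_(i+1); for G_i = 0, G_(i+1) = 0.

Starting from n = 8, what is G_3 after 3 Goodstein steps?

9

8 —HB4→ 2·4 —bump→ 2·5 = 10 —(−1)→ 9
9 —HB5→ 5 + 4 —bump→ 6 + 4 = 10 —(−1)→ 9
9 —HB6→ 6 + 3 —bump→ 7 + 3 = 10 —(−1)→ 9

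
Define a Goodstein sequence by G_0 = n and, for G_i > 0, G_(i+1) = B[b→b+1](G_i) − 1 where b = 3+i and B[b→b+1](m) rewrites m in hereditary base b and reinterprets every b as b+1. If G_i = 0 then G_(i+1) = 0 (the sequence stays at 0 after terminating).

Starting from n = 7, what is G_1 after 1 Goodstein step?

8

G_0=7  [base 3] 2·3 + 1  →[3↦4]→  2·4 + 1 = 9  −1 ⇒ G_1=8
G_1=8  [base 4] 2·4  →[4↦5]→  2·5 = 10  −1 ⇒ G_2=9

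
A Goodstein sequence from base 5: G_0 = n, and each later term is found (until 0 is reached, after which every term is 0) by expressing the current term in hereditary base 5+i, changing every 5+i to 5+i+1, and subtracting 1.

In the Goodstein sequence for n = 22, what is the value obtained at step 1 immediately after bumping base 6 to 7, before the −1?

22 —HB5→ 4·5 + 2 —bump→ 4·6 + 2 = 26 —(−1)→ 25
25 —HB6→ 4·6 + 1 —bump→ 4·7 + 1 = 29 —(−1)→ 28

29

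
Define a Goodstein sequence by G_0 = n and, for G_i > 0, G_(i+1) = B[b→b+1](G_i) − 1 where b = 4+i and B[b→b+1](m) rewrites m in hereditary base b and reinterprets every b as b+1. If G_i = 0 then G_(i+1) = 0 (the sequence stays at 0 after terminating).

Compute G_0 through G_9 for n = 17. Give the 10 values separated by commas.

G_0=17  [base 4] 4^2 + 1  →[4↦5]→  5^2 + 1 = 26  −1 ⇒ G_1=25
G_1=25  [base 5] 5^2  →[5↦6]→  6^2 = 36  −1 ⇒ G_2=35
G_2=35  [base 6] 5·6 + 5  →[6↦7]→  5·7 + 5 = 40  −1 ⇒ G_3=39
G_3=39  [base 7] 5·7 + 4  →[7↦8]→  5·8 + 4 = 44  −1 ⇒ G_4=43
G_4=43  [base 8] 5·8 + 3  →[8↦9]→  5·9 + 3 = 48  −1 ⇒ G_5=47
G_5=47  [base 9] 5·9 + 2  →[9↦10]→  5·10 + 2 = 52  −1 ⇒ G_6=51
G_6=51  [base 10] 5·10 + 1  →[10↦11]→  5·11 + 1 = 56  −1 ⇒ G_7=55
G_7=55  [base 11] 5·11  →[11↦12]→  5·12 = 60  −1 ⇒ G_8=59
G_8=59  [base 12] 4·12 + 11  →[12↦13]→  4·13 + 11 = 63  −1 ⇒ G_9=62

17, 25, 35, 39, 43, 47, 51, 55, 59, 62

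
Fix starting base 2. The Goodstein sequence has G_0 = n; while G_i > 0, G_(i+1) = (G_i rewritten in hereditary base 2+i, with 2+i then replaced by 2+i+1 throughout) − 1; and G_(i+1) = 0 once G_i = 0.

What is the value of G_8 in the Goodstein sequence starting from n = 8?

i=0: 8 = 2^(2 + 1) (b=2); 2→3: 3^(3 + 1) = 81; 81−1 = 80
i=1: 80 = 2·3^3 + 2·3^2 + 2·3 + 2 (b=3); 3→4: 2·4^4 + 2·4^2 + 2·4 + 2 = 554; 554−1 = 553
i=2: 553 = 2·4^4 + 2·4^2 + 2·4 + 1 (b=4); 4→5: 2·5^5 + 2·5^2 + 2·5 + 1 = 6311; 6311−1 = 6310
i=3: 6310 = 2·5^5 + 2·5^2 + 2·5 (b=5); 5→6: 2·6^6 + 2·6^2 + 2·6 = 93396; 93396−1 = 93395
i=4: 93395 = 2·6^6 + 2·6^2 + 6 + 5 (b=6); 6→7: 2·7^7 + 2·7^2 + 7 + 5 = 1647196; 1647196−1 = 1647195
i=5: 1647195 = 2·7^7 + 2·7^2 + 7 + 4 (b=7); 7→8: 2·8^8 + 2·8^2 + 8 + 4 = 33554572; 33554572−1 = 33554571
i=6: 33554571 = 2·8^8 + 2·8^2 + 8 + 3 (b=8); 8→9: 2·9^9 + 2·9^2 + 9 + 3 = 774841152; 774841152−1 = 774841151
i=7: 774841151 = 2·9^9 + 2·9^2 + 9 + 2 (b=9); 9→10: 2·10^10 + 2·10^2 + 10 + 2 = 20000000212; 20000000212−1 = 20000000211

20000000211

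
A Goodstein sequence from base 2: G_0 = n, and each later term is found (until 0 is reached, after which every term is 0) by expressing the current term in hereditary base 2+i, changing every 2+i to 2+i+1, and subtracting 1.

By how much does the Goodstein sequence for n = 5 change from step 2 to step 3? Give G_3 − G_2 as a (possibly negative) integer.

212

G_0 = 5. HB_2(5) = 2^2 + 1. Bump = 28. G_1 = 27.
G_1 = 27. HB_3(27) = 3^3. Bump = 256. G_2 = 255.
G_2 = 255. HB_4(255) = 3·4^3 + 3·4^2 + 3·4 + 3. Bump = 468. G_3 = 467.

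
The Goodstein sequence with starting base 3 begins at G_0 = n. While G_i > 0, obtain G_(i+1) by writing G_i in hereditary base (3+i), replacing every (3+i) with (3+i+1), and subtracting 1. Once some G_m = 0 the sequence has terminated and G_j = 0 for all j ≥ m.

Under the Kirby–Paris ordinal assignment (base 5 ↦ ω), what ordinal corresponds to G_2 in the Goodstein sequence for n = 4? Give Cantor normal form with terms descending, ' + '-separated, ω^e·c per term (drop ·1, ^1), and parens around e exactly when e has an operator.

[0] 4 ≡ 3 + 1 (base 3). Lift 4: 5. −1: 4.
[1] 4 ≡ 4 (base 4). Lift 5: 5. −1: 4.

4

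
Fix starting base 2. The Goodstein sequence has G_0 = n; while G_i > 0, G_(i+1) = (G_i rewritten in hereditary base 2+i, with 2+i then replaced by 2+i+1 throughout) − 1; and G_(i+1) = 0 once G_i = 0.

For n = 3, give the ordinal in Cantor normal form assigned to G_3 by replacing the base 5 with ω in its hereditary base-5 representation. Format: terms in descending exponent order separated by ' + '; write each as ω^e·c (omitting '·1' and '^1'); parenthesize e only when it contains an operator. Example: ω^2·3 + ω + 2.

2

3 —HB2→ 2 + 1 —bump→ 3 + 1 = 4 —(−1)→ 3
3 —HB3→ 3 —bump→ 4 = 4 —(−1)→ 3
3 —HB4→ 3 —bump→ 3 = 3 —(−1)→ 2
2 —HB5→ 2 —bump→ 2 = 2 —(−1)→ 1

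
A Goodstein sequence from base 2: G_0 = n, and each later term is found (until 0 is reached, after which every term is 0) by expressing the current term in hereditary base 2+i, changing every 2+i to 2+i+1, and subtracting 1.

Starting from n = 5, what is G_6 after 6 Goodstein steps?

5 —HB2→ 2^2 + 1 —bump→ 3^3 + 1 = 28 —(−1)→ 27
27 —HB3→ 3^3 —bump→ 4^4 = 256 —(−1)→ 255
255 —HB4→ 3·4^3 + 3·4^2 + 3·4 + 3 —bump→ 3·5^3 + 3·5^2 + 3·5 + 3 = 468 —(−1)→ 467
467 —HB5→ 3·5^3 + 3·5^2 + 3·5 + 2 —bump→ 3·6^3 + 3·6^2 + 3·6 + 2 = 776 —(−1)→ 775
775 —HB6→ 3·6^3 + 3·6^2 + 3·6 + 1 —bump→ 3·7^3 + 3·7^2 + 3·7 + 1 = 1198 —(−1)→ 1197
1197 —HB7→ 3·7^3 + 3·7^2 + 3·7 —bump→ 3·8^3 + 3·8^2 + 3·8 = 1752 —(−1)→ 1751

1751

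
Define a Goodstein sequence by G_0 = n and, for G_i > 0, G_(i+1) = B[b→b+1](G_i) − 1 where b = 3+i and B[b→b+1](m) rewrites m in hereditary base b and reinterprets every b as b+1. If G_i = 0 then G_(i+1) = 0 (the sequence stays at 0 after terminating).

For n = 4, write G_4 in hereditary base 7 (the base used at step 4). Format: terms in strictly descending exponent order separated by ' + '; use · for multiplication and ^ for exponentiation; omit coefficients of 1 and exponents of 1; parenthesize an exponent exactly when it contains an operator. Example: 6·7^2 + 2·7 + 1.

2

i=0: 4 = 3 + 1 (b=3); 3→4: 4 + 1 = 5; 5−1 = 4
i=1: 4 = 4 (b=4); 4→5: 5 = 5; 5−1 = 4
i=2: 4 = 4 (b=5); 5→6: 4 = 4; 4−1 = 3
i=3: 3 = 3 (b=6); 6→7: 3 = 3; 3−1 = 2
i=4: 2 = 2 (b=7); 7→8: 2 = 2; 2−1 = 1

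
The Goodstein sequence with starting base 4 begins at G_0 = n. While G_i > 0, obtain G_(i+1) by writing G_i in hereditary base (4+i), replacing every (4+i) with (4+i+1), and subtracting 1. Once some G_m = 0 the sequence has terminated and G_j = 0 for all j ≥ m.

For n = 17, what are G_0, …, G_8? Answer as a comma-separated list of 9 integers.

17, 25, 35, 39, 43, 47, 51, 55, 59

step 0: 17 = 4^2 + 1; sub 5 for 4: 5^2 + 1; = 26; G_1 = 26−1 = 25
step 1: 25 = 5^2; sub 6 for 5: 6^2; = 36; G_2 = 36−1 = 35
step 2: 35 = 5·6 + 5; sub 7 for 6: 5·7 + 5; = 40; G_3 = 40−1 = 39
step 3: 39 = 5·7 + 4; sub 8 for 7: 5·8 + 4; = 44; G_4 = 44−1 = 43
step 4: 43 = 5·8 + 3; sub 9 for 8: 5·9 + 3; = 48; G_5 = 48−1 = 47
step 5: 47 = 5·9 + 2; sub 10 for 9: 5·10 + 2; = 52; G_6 = 52−1 = 51
step 6: 51 = 5·10 + 1; sub 11 for 10: 5·11 + 1; = 56; G_7 = 56−1 = 55
step 7: 55 = 5·11; sub 12 for 11: 5·12; = 60; G_8 = 60−1 = 59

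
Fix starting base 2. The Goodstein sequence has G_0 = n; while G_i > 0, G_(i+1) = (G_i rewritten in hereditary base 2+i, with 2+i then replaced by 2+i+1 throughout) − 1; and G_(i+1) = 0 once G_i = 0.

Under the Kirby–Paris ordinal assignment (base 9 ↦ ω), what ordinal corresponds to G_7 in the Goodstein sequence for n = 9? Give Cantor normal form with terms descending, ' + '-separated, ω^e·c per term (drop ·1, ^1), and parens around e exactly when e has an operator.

G_0=9  [base 2] 2^(2 + 1) + 1  →[2↦3]→  3^(3 + 1) + 1 = 82  −1 ⇒ G_1=81
G_1=81  [base 3] 3^(3 + 1)  →[3↦4]→  4^(4 + 1) = 1024  −1 ⇒ G_2=1023
G_2=1023  [base 4] 3·4^4 + 3·4^3 + 3·4^2 + 3·4 + 3  →[4↦5]→  3·5^5 + 3·5^3 + 3·5^2 + 3·5 + 3 = 9843  −1 ⇒ G_3=9842
G_3=9842  [base 5] 3·5^5 + 3·5^3 + 3·5^2 + 3·5 + 2  →[5↦6]→  3·6^6 + 3·6^3 + 3·6^2 + 3·6 + 2 = 140744  −1 ⇒ G_4=140743
G_4=140743  [base 6] 3·6^6 + 3·6^3 + 3·6^2 + 3·6 + 1  →[6↦7]→  3·7^7 + 3·7^3 + 3·7^2 + 3·7 + 1 = 2471827  −1 ⇒ G_5=2471826
G_5=2471826  [base 7] 3·7^7 + 3·7^3 + 3·7^2 + 3·7  →[7↦8]→  3·8^8 + 3·8^3 + 3·8^2 + 3·8 = 50333400  −1 ⇒ G_6=50333399
G_6=50333399  [base 8] 3·8^8 + 3·8^3 + 3·8^2 + 2·8 + 7  →[8↦9]→  3·9^9 + 3·9^3 + 3·9^2 + 2·9 + 7 = 1162263922  −1 ⇒ G_7=1162263921

ω^ω·3 + ω^3·3 + ω^2·3 + ω·2 + 6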